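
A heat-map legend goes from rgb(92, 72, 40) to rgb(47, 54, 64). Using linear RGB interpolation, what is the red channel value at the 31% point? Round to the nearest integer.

78

R = 92 + 0.31 × (47 − 92) = 78.05 → 78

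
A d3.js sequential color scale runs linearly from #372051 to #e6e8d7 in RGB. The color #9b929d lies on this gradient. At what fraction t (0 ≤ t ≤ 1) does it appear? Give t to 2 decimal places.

0.57

Invert the lerp on the G channel (largest span, 200): t = (146 − 32) / (232 − 32) = 114/200 = 0.57.
Check on R: (155 − 55)/(230 − 55) = 0.5714 ✓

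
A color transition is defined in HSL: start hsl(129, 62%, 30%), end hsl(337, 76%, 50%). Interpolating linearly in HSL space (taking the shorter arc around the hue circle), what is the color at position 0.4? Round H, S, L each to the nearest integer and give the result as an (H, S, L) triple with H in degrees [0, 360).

Hue: 337 − 129 = 208°, but |208| > 180 so the shorter arc goes the other way: Δh = 208 − 360 = -152°.
H = 129 + 0.4 × (-152) = 68.2 → 68°
S = 62 + 0.4 × (76 − 62) = 67.6 → 68%
L = 30 + 0.4 × (50 − 30) = 38 → 38%

(68, 68, 38)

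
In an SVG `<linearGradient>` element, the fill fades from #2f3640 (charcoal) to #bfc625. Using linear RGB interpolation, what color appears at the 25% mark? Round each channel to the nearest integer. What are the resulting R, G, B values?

(83, 90, 57)

#2f3640 → (47, 54, 64); #bfc625 → (191, 198, 37).
25% corresponds to t = 0.25.
R = 47 + 0.25 × (191 − 47) = 47 + 0.25 × 144 = 83 → 83
G = 54 + 0.25 × (198 − 54) = 54 + 0.25 × 144 = 90 → 90
B = 64 + 0.25 × (37 − 64) = 64 + 0.25 × -27 = 57.25 → 57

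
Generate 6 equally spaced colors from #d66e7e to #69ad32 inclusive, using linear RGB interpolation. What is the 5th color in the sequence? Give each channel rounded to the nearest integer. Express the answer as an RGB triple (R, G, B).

(127, 160, 65)

With 6 swatches and endpoints inclusive, swatch 5 sits at t = (5 − 1)/(6 − 1) = 4/5 ≈ 0.8.
#d66e7e → (214, 110, 126); #69ad32 → (105, 173, 50).
R = 214 + 0.8 × (105 − 214) = 126.8 → 127
G = 110 + 0.8 × (173 − 110) = 160.4 → 160
B = 126 + 0.8 × (50 − 126) = 65.2 → 65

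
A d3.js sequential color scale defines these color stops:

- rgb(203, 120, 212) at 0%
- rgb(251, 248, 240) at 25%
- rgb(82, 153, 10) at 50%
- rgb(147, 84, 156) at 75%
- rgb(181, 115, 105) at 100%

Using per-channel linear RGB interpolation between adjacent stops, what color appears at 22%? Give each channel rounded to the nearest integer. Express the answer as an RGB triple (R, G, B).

22% lies between the 0% and 25% stops, so the local fraction is t = (22 − 0)/(25 − 0) = 22/25 ≈ 0.88.
R = 203 + 0.88 × (251 − 203) = 245.24 → 245
G = 120 + 0.88 × (248 − 120) = 232.64 → 233
B = 212 + 0.88 × (240 − 212) = 236.64 → 237

(245, 233, 237)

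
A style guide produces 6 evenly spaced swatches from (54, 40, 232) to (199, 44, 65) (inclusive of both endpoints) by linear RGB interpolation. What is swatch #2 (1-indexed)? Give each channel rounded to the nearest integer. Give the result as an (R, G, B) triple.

With 6 swatches and endpoints inclusive, swatch 2 sits at t = (2 − 1)/(6 − 1) = 1/5 ≈ 0.2.
R = 54 + 0.2 × (199 − 54) = 83 → 83
G = 40 + 0.2 × (44 − 40) = 40.8 → 41
B = 232 + 0.2 × (65 − 232) = 198.6 → 199

(83, 41, 199)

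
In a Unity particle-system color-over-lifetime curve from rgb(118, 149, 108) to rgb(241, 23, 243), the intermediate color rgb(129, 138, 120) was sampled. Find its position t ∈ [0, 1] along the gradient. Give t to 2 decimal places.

Invert the lerp on the B channel (largest span, 135): t = (120 − 108) / (243 − 108) = 12/135 = 0.088889.
Check on R: (129 − 118)/(241 − 118) = 0.08943 ✓

0.09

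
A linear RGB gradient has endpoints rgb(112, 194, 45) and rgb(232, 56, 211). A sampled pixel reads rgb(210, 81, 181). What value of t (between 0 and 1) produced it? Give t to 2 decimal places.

0.82

Invert the lerp on the B channel (largest span, 166): t = (181 − 45) / (211 − 45) = 136/166 = 0.81928.
Check on R: (210 − 112)/(232 − 112) = 0.8167 ✓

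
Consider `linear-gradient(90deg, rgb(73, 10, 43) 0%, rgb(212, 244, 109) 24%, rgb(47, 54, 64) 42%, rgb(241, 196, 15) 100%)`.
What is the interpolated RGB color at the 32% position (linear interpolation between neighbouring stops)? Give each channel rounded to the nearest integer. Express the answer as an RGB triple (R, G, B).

32% lies between the 24% and 42% stops, so the local fraction is t = (32 − 24)/(42 − 24) = 8/18 ≈ 0.4444.
R = 212 + 0.4444 × (47 − 212) = 138.674 → 139
G = 244 + 0.4444 × (54 − 244) = 159.564 → 160
B = 109 + 0.4444 × (64 − 109) = 89.002 → 89

(139, 160, 89)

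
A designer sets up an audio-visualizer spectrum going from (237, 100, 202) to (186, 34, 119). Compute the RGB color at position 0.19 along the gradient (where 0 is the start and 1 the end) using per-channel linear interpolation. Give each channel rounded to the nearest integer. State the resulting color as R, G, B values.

(227, 87, 186)

R = 237 + 0.19 × (186 − 237) = 237 + 0.19 × -51 = 227.31 → 227
G = 100 + 0.19 × (34 − 100) = 100 + 0.19 × -66 = 87.46 → 87
B = 202 + 0.19 × (119 − 202) = 202 + 0.19 × -83 = 186.23 → 186
So the blended color is (227, 87, 186), about #e357ba.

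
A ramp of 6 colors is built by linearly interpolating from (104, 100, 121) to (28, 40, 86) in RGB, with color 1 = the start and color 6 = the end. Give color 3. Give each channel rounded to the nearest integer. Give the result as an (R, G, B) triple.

(74, 76, 107)

With 6 swatches and endpoints inclusive, swatch 3 sits at t = (3 − 1)/(6 − 1) = 2/5 ≈ 0.4.
R = 104 + 0.4 × (28 − 104) = 73.6 → 74
G = 100 + 0.4 × (40 − 100) = 76 → 76
B = 121 + 0.4 × (86 − 121) = 107 → 107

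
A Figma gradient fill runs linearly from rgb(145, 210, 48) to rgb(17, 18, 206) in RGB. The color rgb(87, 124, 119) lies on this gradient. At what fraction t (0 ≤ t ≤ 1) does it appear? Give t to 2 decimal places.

0.45

Invert the lerp on the G channel (largest span, 192): t = (124 − 210) / (18 − 210) = -86/-192 = 0.44792.
Check on R: (87 − 145)/(17 − 145) = 0.4531 ✓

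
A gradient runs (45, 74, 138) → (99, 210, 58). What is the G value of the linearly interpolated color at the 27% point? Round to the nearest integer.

111

G = 74 + 0.27 × (210 − 74) = 110.72 → 111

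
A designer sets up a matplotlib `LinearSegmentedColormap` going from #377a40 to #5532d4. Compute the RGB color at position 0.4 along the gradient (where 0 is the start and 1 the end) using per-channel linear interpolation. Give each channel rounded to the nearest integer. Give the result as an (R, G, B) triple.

#377a40 → (55, 122, 64); #5532d4 → (85, 50, 212).
R = 55 + 0.4 × (85 − 55) = 55 + 0.4 × 30 = 67 → 67
G = 122 + 0.4 × (50 − 122) = 122 + 0.4 × -72 = 93.2 → 93
B = 64 + 0.4 × (212 − 64) = 64 + 0.4 × 148 = 123.2 → 123
So the blended color is (67, 93, 123), about #435d7b.

(67, 93, 123)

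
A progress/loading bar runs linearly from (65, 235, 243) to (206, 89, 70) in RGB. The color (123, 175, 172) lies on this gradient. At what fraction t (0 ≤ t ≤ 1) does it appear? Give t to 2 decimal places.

Invert the lerp on the B channel (largest span, 173): t = (172 − 243) / (70 − 243) = -71/-173 = 0.4104.
Check on R: (123 − 65)/(206 − 65) = 0.4113 ✓

0.41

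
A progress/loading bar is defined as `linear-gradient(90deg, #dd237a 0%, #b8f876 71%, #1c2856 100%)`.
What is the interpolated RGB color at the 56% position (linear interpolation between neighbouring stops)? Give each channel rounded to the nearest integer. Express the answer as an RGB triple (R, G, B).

56% lies between the 0% and 71% stops, so the local fraction is t = (56 − 0)/(71 − 0) = 56/71 ≈ 0.7887.
#dd237a → (221, 35, 122); #b8f876 → (184, 248, 118).
R = 221 + 0.7887 × (184 − 221) = 191.818 → 192
G = 35 + 0.7887 × (248 − 35) = 202.993 → 203
B = 122 + 0.7887 × (118 − 122) = 118.845 → 119

(192, 203, 119)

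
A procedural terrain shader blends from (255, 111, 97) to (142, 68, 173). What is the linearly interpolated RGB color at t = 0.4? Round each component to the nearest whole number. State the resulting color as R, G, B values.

R = 255 + 0.4 × (142 − 255) = 255 + 0.4 × -113 = 209.8 → 210
G = 111 + 0.4 × (68 − 111) = 111 + 0.4 × -43 = 93.8 → 94
B = 97 + 0.4 × (173 − 97) = 97 + 0.4 × 76 = 127.4 → 127
So the blended color is (210, 94, 127), about #d25e7f.

(210, 94, 127)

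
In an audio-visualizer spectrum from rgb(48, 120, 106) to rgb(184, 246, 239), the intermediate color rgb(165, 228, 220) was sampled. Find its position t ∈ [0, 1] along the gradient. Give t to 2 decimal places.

0.86

Invert the lerp on the R channel (largest span, 136): t = (165 − 48) / (184 − 48) = 117/136 = 0.86029.
Check on G: (228 − 120)/(246 − 120) = 0.8571 ✓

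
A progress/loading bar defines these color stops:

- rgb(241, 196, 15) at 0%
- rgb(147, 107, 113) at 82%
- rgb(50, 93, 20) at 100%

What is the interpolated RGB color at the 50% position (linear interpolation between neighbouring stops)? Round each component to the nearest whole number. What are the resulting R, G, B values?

(184, 142, 75)

50% lies between the 0% and 82% stops, so the local fraction is t = (50 − 0)/(82 − 0) = 50/82 ≈ 0.6098.
R = 241 + 0.6098 × (147 − 241) = 183.679 → 184
G = 196 + 0.6098 × (107 − 196) = 141.728 → 142
B = 15 + 0.6098 × (113 − 15) = 74.76 → 75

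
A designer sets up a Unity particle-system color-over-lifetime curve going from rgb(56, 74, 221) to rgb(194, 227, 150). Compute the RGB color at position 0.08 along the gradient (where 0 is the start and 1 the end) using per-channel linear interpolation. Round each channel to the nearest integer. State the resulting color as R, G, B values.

R = 56 + 0.08 × (194 − 56) = 56 + 0.08 × 138 = 67.04 → 67
G = 74 + 0.08 × (227 − 74) = 74 + 0.08 × 153 = 86.24 → 86
B = 221 + 0.08 × (150 − 221) = 221 + 0.08 × -71 = 215.32 → 215

(67, 86, 215)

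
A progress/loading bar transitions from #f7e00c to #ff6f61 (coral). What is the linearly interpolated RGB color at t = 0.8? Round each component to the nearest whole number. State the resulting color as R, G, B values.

#f7e00c → (247, 224, 12); #ff6f61 → (255, 111, 97).
R = 247 + 0.8 × (255 − 247) = 247 + 0.8 × 8 = 253.4 → 253
G = 224 + 0.8 × (111 − 224) = 224 + 0.8 × -113 = 133.6 → 134
B = 12 + 0.8 × (97 − 12) = 12 + 0.8 × 85 = 80 → 80

(253, 134, 80)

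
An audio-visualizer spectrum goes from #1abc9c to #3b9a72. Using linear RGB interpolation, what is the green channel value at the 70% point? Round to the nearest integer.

164

G₁ = 188 (from #1abc9c), G₂ = 154 (from #3b9a72).
G = 188 + 0.7 × (154 − 188) = 164.2 → 164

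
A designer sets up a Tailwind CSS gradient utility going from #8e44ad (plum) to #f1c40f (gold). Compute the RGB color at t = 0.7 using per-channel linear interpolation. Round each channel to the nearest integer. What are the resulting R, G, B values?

#8e44ad → (142, 68, 173); #f1c40f → (241, 196, 15).
R = 142 + 0.7 × (241 − 142) = 142 + 0.7 × 99 = 211.3 → 211
G = 68 + 0.7 × (196 − 68) = 68 + 0.7 × 128 = 157.6 → 158
B = 173 + 0.7 × (15 − 173) = 173 + 0.7 × -158 = 62.4 → 62
So the blended color is (211, 158, 62), about #d39e3e.

(211, 158, 62)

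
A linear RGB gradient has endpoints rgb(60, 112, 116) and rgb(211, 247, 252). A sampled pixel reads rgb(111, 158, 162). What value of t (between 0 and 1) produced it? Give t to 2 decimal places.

Invert the lerp on the R channel (largest span, 151): t = (111 − 60) / (211 − 60) = 51/151 = 0.33775.
Check on G: (158 − 112)/(247 − 112) = 0.3407 ✓

0.34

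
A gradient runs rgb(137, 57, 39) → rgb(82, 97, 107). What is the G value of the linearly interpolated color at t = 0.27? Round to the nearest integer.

68

G = 57 + 0.27 × (97 − 57) = 67.8 → 68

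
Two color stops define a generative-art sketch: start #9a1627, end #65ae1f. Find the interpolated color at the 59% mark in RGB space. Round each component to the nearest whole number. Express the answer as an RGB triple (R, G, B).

#9a1627 → (154, 22, 39); #65ae1f → (101, 174, 31).
59% corresponds to t = 0.59.
R = 154 + 0.59 × (101 − 154) = 154 + 0.59 × -53 = 122.73 → 123
G = 22 + 0.59 × (174 − 22) = 22 + 0.59 × 152 = 111.68 → 112
B = 39 + 0.59 × (31 − 39) = 39 + 0.59 × -8 = 34.28 → 34

(123, 112, 34)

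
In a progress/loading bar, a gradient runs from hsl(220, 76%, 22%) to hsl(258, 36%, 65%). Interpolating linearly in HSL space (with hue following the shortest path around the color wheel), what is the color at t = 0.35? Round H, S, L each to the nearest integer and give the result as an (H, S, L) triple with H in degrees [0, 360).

Hue arc: Δh = 258 − 220 = 38° (|Δh| ≤ 180, already the shorter path).
H = 220 + 0.35 × (38) = 233.3 → 233°
S = 76 + 0.35 × (36 − 76) = 62 → 62%
L = 22 + 0.35 × (65 − 22) = 37.05 → 37%

(233, 62, 37)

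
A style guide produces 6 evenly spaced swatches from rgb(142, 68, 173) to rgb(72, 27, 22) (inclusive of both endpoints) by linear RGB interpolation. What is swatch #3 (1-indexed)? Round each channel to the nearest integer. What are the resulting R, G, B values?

(114, 52, 113)

With 6 swatches and endpoints inclusive, swatch 3 sits at t = (3 − 1)/(6 − 1) = 2/5 ≈ 0.4.
R = 142 + 0.4 × (72 − 142) = 114 → 114
G = 68 + 0.4 × (27 − 68) = 51.6 → 52
B = 173 + 0.4 × (22 − 173) = 112.6 → 113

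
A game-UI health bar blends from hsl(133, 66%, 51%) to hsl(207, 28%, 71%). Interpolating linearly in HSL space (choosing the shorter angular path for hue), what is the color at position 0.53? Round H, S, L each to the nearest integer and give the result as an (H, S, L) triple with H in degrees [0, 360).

Hue arc: Δh = 207 − 133 = 74° (|Δh| ≤ 180, already the shorter path).
H = 133 + 0.53 × (74) = 172.22 → 172°
S = 66 + 0.53 × (28 − 66) = 45.86 → 46%
L = 51 + 0.53 × (71 − 51) = 61.6 → 62%

(172, 46, 62)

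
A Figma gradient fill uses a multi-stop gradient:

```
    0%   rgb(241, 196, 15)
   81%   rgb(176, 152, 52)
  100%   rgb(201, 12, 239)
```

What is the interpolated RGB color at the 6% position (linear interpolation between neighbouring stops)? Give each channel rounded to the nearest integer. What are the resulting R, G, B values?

6% lies between the 0% and 81% stops, so the local fraction is t = (6 − 0)/(81 − 0) = 6/81 ≈ 0.0741.
R = 241 + 0.0741 × (176 − 241) = 236.184 → 236
G = 196 + 0.0741 × (152 − 196) = 192.74 → 193
B = 15 + 0.0741 × (52 − 15) = 17.742 → 18

(236, 193, 18)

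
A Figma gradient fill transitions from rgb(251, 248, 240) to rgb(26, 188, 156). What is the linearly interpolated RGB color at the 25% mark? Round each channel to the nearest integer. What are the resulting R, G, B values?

25% corresponds to t = 0.25.
R = 251 + 0.25 × (26 − 251) = 251 + 0.25 × -225 = 194.75 → 195
G = 248 + 0.25 × (188 − 248) = 248 + 0.25 × -60 = 233 → 233
B = 240 + 0.25 × (156 − 240) = 240 + 0.25 × -84 = 219 → 219

(195, 233, 219)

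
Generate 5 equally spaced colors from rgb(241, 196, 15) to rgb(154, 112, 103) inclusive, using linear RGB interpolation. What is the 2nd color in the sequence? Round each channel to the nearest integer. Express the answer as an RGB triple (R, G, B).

(219, 175, 37)

With 5 swatches and endpoints inclusive, swatch 2 sits at t = (2 − 1)/(5 − 1) = 1/4 ≈ 0.25.
R = 241 + 0.25 × (154 − 241) = 219.25 → 219
G = 196 + 0.25 × (112 − 196) = 175 → 175
B = 15 + 0.25 × (103 − 15) = 37 → 37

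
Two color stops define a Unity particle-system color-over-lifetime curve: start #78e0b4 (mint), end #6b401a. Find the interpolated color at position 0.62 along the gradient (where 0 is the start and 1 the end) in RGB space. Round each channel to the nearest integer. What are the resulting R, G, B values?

(112, 125, 85)

#78e0b4 → (120, 224, 180); #6b401a → (107, 64, 26).
R = 120 + 0.62 × (107 − 120) = 120 + 0.62 × -13 = 111.94 → 112
G = 224 + 0.62 × (64 − 224) = 224 + 0.62 × -160 = 124.8 → 125
B = 180 + 0.62 × (26 − 180) = 180 + 0.62 × -154 = 84.52 → 85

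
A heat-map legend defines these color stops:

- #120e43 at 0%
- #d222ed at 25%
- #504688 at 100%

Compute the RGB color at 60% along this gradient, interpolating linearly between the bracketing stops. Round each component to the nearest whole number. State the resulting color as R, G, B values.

60% lies between the 25% and 100% stops, so the local fraction is t = (60 − 25)/(100 − 25) = 35/75 ≈ 0.4667.
#d222ed → (210, 34, 237); #504688 → (80, 70, 136).
R = 210 + 0.4667 × (80 − 210) = 149.329 → 149
G = 34 + 0.4667 × (70 − 34) = 50.801 → 51
B = 237 + 0.4667 × (136 − 237) = 189.863 → 190

(149, 51, 190)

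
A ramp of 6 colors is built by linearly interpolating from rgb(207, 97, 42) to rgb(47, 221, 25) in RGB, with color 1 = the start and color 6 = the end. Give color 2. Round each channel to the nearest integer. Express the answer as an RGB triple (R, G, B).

(175, 122, 39)

With 6 swatches and endpoints inclusive, swatch 2 sits at t = (2 − 1)/(6 − 1) = 1/5 ≈ 0.2.
R = 207 + 0.2 × (47 − 207) = 175 → 175
G = 97 + 0.2 × (221 − 97) = 121.8 → 122
B = 42 + 0.2 × (25 − 42) = 38.6 → 39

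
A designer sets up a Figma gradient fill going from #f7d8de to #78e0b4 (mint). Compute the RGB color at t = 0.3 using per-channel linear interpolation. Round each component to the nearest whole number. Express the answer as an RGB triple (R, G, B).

(209, 218, 209)

#f7d8de → (247, 216, 222); #78e0b4 → (120, 224, 180).
R = 247 + 0.3 × (120 − 247) = 247 + 0.3 × -127 = 208.9 → 209
G = 216 + 0.3 × (224 − 216) = 216 + 0.3 × 8 = 218.4 → 218
B = 222 + 0.3 × (180 − 222) = 222 + 0.3 × -42 = 209.4 → 209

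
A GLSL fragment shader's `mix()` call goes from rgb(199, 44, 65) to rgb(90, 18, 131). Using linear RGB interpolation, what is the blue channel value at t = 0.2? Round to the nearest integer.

B = 65 + 0.2 × (131 − 65) = 78.2 → 78

78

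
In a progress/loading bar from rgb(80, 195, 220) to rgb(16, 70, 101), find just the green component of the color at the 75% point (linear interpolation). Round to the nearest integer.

101

G = 195 + 0.75 × (70 − 195) = 101.25 → 101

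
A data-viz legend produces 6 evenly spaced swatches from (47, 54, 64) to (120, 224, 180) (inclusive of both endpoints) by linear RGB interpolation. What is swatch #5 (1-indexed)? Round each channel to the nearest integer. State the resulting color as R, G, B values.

With 6 swatches and endpoints inclusive, swatch 5 sits at t = (5 − 1)/(6 − 1) = 4/5 ≈ 0.8.
R = 47 + 0.8 × (120 − 47) = 105.4 → 105
G = 54 + 0.8 × (224 − 54) = 190 → 190
B = 64 + 0.8 × (180 − 64) = 156.8 → 157

(105, 190, 157)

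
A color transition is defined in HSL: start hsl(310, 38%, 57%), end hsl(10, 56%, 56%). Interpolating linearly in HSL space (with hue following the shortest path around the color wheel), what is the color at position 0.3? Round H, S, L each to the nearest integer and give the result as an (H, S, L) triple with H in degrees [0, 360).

Hue: 10 − 310 = -300°, but |-300| > 180 so the shorter arc goes the other way: Δh = -300 + 360 = 60°.
H = 310 + 0.3 × (60) = 328 → 328°
S = 38 + 0.3 × (56 − 38) = 43.4 → 43%
L = 57 + 0.3 × (56 − 57) = 56.7 → 57%

(328, 43, 57)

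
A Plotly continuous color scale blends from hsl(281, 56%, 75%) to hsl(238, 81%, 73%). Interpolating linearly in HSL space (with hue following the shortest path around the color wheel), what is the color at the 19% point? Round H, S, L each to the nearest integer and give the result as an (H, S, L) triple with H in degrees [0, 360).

(273, 61, 75)

Hue arc: Δh = 238 − 281 = -43° (|Δh| ≤ 180, already the shorter path).
H = 281 + 0.19 × (-43) = 272.83 → 273°
S = 56 + 0.19 × (81 − 56) = 60.75 → 61%
L = 75 + 0.19 × (73 − 75) = 74.62 → 75%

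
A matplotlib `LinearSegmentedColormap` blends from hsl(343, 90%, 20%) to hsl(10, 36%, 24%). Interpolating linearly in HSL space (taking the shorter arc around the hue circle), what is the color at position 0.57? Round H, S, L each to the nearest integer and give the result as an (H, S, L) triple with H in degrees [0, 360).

(358, 59, 22)

Hue: 10 − 343 = -333°, but |-333| > 180 so the shorter arc goes the other way: Δh = -333 + 360 = 27°.
H = 343 + 0.57 × (27) = 358.39 → 358°
S = 90 + 0.57 × (36 − 90) = 59.22 → 59%
L = 20 + 0.57 × (24 − 20) = 22.28 → 22%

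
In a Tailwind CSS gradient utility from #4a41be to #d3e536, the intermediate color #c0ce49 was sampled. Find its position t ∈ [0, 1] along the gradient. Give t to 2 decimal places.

0.86

Invert the lerp on the G channel (largest span, 164): t = (206 − 65) / (229 − 65) = 141/164 = 0.85976.
Check on R: (192 − 74)/(211 − 74) = 0.8613 ✓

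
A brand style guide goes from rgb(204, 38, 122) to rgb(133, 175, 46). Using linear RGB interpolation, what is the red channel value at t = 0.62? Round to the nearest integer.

160

R = 204 + 0.62 × (133 − 204) = 159.98 → 160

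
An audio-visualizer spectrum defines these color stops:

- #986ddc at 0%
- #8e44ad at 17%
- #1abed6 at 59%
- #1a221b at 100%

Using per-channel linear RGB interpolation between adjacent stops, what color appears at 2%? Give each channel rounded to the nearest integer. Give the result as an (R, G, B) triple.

2% lies between the 0% and 17% stops, so the local fraction is t = (2 − 0)/(17 − 0) = 2/17 ≈ 0.1176.
#986ddc → (152, 109, 220); #8e44ad → (142, 68, 173).
R = 152 + 0.1176 × (142 − 152) = 150.824 → 151
G = 109 + 0.1176 × (68 − 109) = 104.178 → 104
B = 220 + 0.1176 × (173 − 220) = 214.473 → 214

(151, 104, 214)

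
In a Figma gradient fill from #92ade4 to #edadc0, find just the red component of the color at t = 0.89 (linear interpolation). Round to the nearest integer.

227

R₁ = 146 (from #92ade4), R₂ = 237 (from #edadc0).
R = 146 + 0.89 × (237 − 146) = 226.99 → 227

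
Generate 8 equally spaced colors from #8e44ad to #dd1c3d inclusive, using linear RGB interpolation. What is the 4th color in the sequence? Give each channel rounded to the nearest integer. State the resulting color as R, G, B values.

(176, 51, 125)

With 8 swatches and endpoints inclusive, swatch 4 sits at t = (4 − 1)/(8 − 1) = 3/7 ≈ 0.4286.
#8e44ad → (142, 68, 173); #dd1c3d → (221, 28, 61).
R = 142 + 0.4286 × (221 − 142) = 175.859 → 176
G = 68 + 0.4286 × (28 − 68) = 50.856 → 51
B = 173 + 0.4286 × (61 − 173) = 124.997 → 125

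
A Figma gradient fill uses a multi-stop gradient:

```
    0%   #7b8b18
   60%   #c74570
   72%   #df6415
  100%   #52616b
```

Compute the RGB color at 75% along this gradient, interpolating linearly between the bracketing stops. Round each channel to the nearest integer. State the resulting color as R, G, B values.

(208, 100, 30)

75% lies between the 72% and 100% stops, so the local fraction is t = (75 − 72)/(100 − 72) = 3/28 ≈ 0.1071.
#df6415 → (223, 100, 21); #52616b → (82, 97, 107).
R = 223 + 0.1071 × (82 − 223) = 207.899 → 208
G = 100 + 0.1071 × (97 − 100) = 99.679 → 100
B = 21 + 0.1071 × (107 − 21) = 30.211 → 30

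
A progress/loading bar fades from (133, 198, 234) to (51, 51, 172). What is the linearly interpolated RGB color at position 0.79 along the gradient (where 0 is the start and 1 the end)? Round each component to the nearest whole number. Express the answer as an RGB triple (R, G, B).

R = 133 + 0.79 × (51 − 133) = 133 + 0.79 × -82 = 68.22 → 68
G = 198 + 0.79 × (51 − 198) = 198 + 0.79 × -147 = 81.87 → 82
B = 234 + 0.79 × (172 − 234) = 234 + 0.79 × -62 = 185.02 → 185

(68, 82, 185)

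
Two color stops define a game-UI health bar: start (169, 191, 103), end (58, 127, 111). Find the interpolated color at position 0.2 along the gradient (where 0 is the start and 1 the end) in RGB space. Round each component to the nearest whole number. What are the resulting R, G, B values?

R = 169 + 0.2 × (58 − 169) = 169 + 0.2 × -111 = 146.8 → 147
G = 191 + 0.2 × (127 − 191) = 191 + 0.2 × -64 = 178.2 → 178
B = 103 + 0.2 × (111 − 103) = 103 + 0.2 × 8 = 104.6 → 105

(147, 178, 105)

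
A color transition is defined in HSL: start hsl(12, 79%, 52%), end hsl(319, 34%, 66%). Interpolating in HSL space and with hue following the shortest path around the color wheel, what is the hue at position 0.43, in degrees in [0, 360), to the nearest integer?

349

Hue: 319 − 12 = 307°, but |307| > 180 so the shorter arc goes the other way: Δh = 307 − 360 = -53°.
H = 12 + 0.43 × (-53) = -10.79 → -11 → -11 mod 360 = 349°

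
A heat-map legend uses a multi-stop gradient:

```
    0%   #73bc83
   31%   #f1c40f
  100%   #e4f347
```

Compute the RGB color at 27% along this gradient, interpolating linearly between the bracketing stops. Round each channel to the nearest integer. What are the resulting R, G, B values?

(225, 195, 30)

27% lies between the 0% and 31% stops, so the local fraction is t = (27 − 0)/(31 − 0) = 27/31 ≈ 0.871.
#73bc83 → (115, 188, 131); #f1c40f → (241, 196, 15).
R = 115 + 0.871 × (241 − 115) = 224.746 → 225
G = 188 + 0.871 × (196 − 188) = 194.968 → 195
B = 131 + 0.871 × (15 − 131) = 29.964 → 30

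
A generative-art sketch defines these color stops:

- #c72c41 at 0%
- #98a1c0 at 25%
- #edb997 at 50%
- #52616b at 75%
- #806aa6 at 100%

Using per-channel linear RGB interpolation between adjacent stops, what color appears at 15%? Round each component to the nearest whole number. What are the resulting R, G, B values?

(171, 114, 141)

15% lies between the 0% and 25% stops, so the local fraction is t = (15 − 0)/(25 − 0) = 15/25 ≈ 0.6.
#c72c41 → (199, 44, 65); #98a1c0 → (152, 161, 192).
R = 199 + 0.6 × (152 − 199) = 170.8 → 171
G = 44 + 0.6 × (161 − 44) = 114.2 → 114
B = 65 + 0.6 × (192 − 65) = 141.2 → 141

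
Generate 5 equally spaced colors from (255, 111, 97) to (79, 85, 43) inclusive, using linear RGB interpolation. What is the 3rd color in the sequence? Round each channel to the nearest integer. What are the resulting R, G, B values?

With 5 swatches and endpoints inclusive, swatch 3 sits at t = (3 − 1)/(5 − 1) = 2/4 ≈ 0.5.
R = 255 + 0.5 × (79 − 255) = 167 → 167
G = 111 + 0.5 × (85 − 111) = 98 → 98
B = 97 + 0.5 × (43 − 97) = 70 → 70

(167, 98, 70)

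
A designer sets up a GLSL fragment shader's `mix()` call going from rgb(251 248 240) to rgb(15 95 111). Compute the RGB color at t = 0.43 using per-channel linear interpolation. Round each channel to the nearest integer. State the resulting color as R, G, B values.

R = 251 + 0.43 × (15 − 251) = 251 + 0.43 × -236 = 149.52 → 150
G = 248 + 0.43 × (95 − 248) = 248 + 0.43 × -153 = 182.21 → 182
B = 240 + 0.43 × (111 − 240) = 240 + 0.43 × -129 = 184.53 → 185
So the blended color is (150, 182, 185), about #96b6b9.

(150, 182, 185)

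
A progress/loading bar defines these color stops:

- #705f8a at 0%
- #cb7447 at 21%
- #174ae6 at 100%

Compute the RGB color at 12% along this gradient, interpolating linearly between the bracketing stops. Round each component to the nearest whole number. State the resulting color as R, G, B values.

12% lies between the 0% and 21% stops, so the local fraction is t = (12 − 0)/(21 − 0) = 12/21 ≈ 0.5714.
#705f8a → (112, 95, 138); #cb7447 → (203, 116, 71).
R = 112 + 0.5714 × (203 − 112) = 163.997 → 164
G = 95 + 0.5714 × (116 − 95) = 106.999 → 107
B = 138 + 0.5714 × (71 − 138) = 99.716 → 100

(164, 107, 100)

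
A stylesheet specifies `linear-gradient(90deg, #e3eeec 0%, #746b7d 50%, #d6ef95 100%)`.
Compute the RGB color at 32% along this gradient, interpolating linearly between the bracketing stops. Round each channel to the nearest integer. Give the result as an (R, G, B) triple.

32% lies between the 0% and 50% stops, so the local fraction is t = (32 − 0)/(50 − 0) = 32/50 ≈ 0.64.
#e3eeec → (227, 238, 236); #746b7d → (116, 107, 125).
R = 227 + 0.64 × (116 − 227) = 155.96 → 156
G = 238 + 0.64 × (107 − 238) = 154.16 → 154
B = 236 + 0.64 × (125 − 236) = 164.96 → 165

(156, 154, 165)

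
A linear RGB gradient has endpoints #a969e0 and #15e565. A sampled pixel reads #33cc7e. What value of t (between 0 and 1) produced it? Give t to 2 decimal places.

Invert the lerp on the R channel (largest span, 148): t = (51 − 169) / (21 − 169) = -118/-148 = 0.7973.
Check on G: (204 − 105)/(229 − 105) = 0.7984 ✓

0.80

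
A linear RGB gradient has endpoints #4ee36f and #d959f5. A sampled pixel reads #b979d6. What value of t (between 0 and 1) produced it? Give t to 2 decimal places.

0.77

Invert the lerp on the R channel (largest span, 139): t = (185 − 78) / (217 − 78) = 107/139 = 0.76978.
Check on G: (121 − 227)/(89 − 227) = 0.7681 ✓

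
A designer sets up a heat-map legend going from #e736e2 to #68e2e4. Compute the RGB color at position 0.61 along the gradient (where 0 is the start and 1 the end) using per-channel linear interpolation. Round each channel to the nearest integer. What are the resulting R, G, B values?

(154, 159, 227)

#e736e2 → (231, 54, 226); #68e2e4 → (104, 226, 228).
R = 231 + 0.61 × (104 − 231) = 231 + 0.61 × -127 = 153.53 → 154
G = 54 + 0.61 × (226 − 54) = 54 + 0.61 × 172 = 158.92 → 159
B = 226 + 0.61 × (228 − 226) = 226 + 0.61 × 2 = 227.22 → 227
So the blended color is (154, 159, 227), about #9a9fe3.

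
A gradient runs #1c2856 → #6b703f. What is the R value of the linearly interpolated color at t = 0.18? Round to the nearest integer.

R₁ = 28 (from #1c2856), R₂ = 107 (from #6b703f).
R = 28 + 0.18 × (107 − 28) = 42.22 → 42

42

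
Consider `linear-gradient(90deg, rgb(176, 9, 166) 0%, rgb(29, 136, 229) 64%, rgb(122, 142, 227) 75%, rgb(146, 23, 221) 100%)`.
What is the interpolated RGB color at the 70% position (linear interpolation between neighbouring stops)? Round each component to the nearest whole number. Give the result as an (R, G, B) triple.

(80, 139, 228)

70% lies between the 64% and 75% stops, so the local fraction is t = (70 − 64)/(75 − 64) = 6/11 ≈ 0.5455.
R = 29 + 0.5455 × (122 − 29) = 79.731 → 80
G = 136 + 0.5455 × (142 − 136) = 139.273 → 139
B = 229 + 0.5455 × (227 − 229) = 227.909 → 228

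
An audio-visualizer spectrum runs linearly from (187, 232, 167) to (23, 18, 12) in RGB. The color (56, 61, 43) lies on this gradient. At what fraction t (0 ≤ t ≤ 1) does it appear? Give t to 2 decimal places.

0.80

Invert the lerp on the G channel (largest span, 214): t = (61 − 232) / (18 − 232) = -171/-214 = 0.79907.
Check on R: (56 − 187)/(23 − 187) = 0.7988 ✓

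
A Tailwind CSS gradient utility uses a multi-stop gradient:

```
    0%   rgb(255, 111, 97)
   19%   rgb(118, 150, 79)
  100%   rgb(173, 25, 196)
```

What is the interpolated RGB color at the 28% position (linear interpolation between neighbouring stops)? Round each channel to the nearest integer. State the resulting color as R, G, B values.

28% lies between the 19% and 100% stops, so the local fraction is t = (28 − 19)/(100 − 19) = 9/81 ≈ 0.1111.
R = 118 + 0.1111 × (173 − 118) = 124.111 → 124
G = 150 + 0.1111 × (25 − 150) = 136.113 → 136
B = 79 + 0.1111 × (196 − 79) = 91.999 → 92

(124, 136, 92)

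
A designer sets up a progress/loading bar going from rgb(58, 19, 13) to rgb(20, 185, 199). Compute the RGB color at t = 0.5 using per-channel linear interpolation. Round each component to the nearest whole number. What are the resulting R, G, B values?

(39, 102, 106)

R = 58 + 0.5 × (20 − 58) = 58 + 0.5 × -38 = 39 → 39
G = 19 + 0.5 × (185 − 19) = 19 + 0.5 × 166 = 102 → 102
B = 13 + 0.5 × (199 − 13) = 13 + 0.5 × 186 = 106 → 106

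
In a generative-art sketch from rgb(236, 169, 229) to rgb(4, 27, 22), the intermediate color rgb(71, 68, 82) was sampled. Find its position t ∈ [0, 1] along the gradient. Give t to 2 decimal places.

0.71

Invert the lerp on the R channel (largest span, 232): t = (71 − 236) / (4 − 236) = -165/-232 = 0.71121.
Check on G: (68 − 169)/(27 − 169) = 0.7113 ✓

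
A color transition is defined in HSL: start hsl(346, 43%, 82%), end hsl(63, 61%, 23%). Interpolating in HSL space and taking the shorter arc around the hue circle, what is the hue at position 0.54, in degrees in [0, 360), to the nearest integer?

Hue: 63 − 346 = -283°, but |-283| > 180 so the shorter arc goes the other way: Δh = -283 + 360 = 77°.
H = 346 + 0.54 × (77) = 387.58 → 388 → 388 mod 360 = 28°

28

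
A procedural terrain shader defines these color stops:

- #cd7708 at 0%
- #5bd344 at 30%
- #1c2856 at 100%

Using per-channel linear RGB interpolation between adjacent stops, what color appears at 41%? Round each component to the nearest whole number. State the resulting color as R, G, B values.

41% lies between the 30% and 100% stops, so the local fraction is t = (41 − 30)/(100 − 30) = 11/70 ≈ 0.1571.
#5bd344 → (91, 211, 68); #1c2856 → (28, 40, 86).
R = 91 + 0.1571 × (28 − 91) = 81.103 → 81
G = 211 + 0.1571 × (40 − 211) = 184.136 → 184
B = 68 + 0.1571 × (86 − 68) = 70.828 → 71

(81, 184, 71)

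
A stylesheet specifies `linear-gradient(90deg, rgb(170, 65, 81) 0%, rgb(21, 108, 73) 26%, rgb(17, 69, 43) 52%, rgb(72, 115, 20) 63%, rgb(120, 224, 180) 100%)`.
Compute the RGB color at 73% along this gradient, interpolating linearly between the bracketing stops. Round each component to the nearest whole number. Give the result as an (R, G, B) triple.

(85, 144, 63)

73% lies between the 63% and 100% stops, so the local fraction is t = (73 − 63)/(100 − 63) = 10/37 ≈ 0.2703.
R = 72 + 0.2703 × (120 − 72) = 84.974 → 85
G = 115 + 0.2703 × (224 − 115) = 144.463 → 144
B = 20 + 0.2703 × (180 − 20) = 63.248 → 63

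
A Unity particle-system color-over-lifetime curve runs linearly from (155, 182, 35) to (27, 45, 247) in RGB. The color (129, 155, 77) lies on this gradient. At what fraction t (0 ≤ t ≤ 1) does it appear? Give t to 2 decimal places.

0.20

Invert the lerp on the B channel (largest span, 212): t = (77 − 35) / (247 − 35) = 42/212 = 0.19811.
Check on R: (129 − 155)/(27 − 155) = 0.2031 ✓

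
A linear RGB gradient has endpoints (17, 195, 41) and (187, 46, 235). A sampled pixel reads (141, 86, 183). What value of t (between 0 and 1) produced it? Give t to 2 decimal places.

Invert the lerp on the B channel (largest span, 194): t = (183 − 41) / (235 − 41) = 142/194 = 0.73196.
Check on R: (141 − 17)/(187 − 17) = 0.7294 ✓

0.73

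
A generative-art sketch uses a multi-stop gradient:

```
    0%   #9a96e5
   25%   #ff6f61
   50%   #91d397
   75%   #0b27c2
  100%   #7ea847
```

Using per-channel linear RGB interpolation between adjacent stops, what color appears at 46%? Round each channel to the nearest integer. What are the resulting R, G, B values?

46% lies between the 25% and 50% stops, so the local fraction is t = (46 − 25)/(50 − 25) = 21/25 ≈ 0.84.
#ff6f61 → (255, 111, 97); #91d397 → (145, 211, 151).
R = 255 + 0.84 × (145 − 255) = 162.6 → 163
G = 111 + 0.84 × (211 − 111) = 195 → 195
B = 97 + 0.84 × (151 − 97) = 142.36 → 142

(163, 195, 142)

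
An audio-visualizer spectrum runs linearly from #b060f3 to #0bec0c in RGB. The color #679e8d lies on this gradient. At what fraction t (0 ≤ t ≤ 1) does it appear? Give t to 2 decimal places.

0.44

Invert the lerp on the B channel (largest span, 231): t = (141 − 243) / (12 − 243) = -102/-231 = 0.44156.
Check on R: (103 − 176)/(11 − 176) = 0.4424 ✓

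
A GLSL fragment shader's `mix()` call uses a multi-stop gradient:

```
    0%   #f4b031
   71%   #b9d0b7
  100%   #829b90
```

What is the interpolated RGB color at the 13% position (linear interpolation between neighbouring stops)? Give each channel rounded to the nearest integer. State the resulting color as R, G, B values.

(233, 182, 74)

13% lies between the 0% and 71% stops, so the local fraction is t = (13 − 0)/(71 − 0) = 13/71 ≈ 0.1831.
#f4b031 → (244, 176, 49); #b9d0b7 → (185, 208, 183).
R = 244 + 0.1831 × (185 − 244) = 233.197 → 233
G = 176 + 0.1831 × (208 − 176) = 181.859 → 182
B = 49 + 0.1831 × (183 − 49) = 73.535 → 74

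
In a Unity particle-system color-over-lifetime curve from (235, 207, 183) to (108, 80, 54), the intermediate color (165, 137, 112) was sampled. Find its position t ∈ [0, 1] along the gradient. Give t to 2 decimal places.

0.55

Invert the lerp on the B channel (largest span, 129): t = (112 − 183) / (54 − 183) = -71/-129 = 0.55039.
Check on R: (165 − 235)/(108 − 235) = 0.5512 ✓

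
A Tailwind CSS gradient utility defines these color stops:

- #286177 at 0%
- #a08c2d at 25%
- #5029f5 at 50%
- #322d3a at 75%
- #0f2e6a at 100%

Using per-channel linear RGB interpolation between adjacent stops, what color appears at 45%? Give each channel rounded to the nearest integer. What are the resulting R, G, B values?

(96, 61, 205)

45% lies between the 25% and 50% stops, so the local fraction is t = (45 − 25)/(50 − 25) = 20/25 ≈ 0.8.
#a08c2d → (160, 140, 45); #5029f5 → (80, 41, 245).
R = 160 + 0.8 × (80 − 160) = 96 → 96
G = 140 + 0.8 × (41 − 140) = 60.8 → 61
B = 45 + 0.8 × (245 − 45) = 205 → 205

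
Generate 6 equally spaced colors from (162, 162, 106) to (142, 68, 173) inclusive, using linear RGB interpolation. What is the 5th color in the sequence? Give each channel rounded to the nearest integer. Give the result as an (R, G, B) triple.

(146, 87, 160)

With 6 swatches and endpoints inclusive, swatch 5 sits at t = (5 − 1)/(6 − 1) = 4/5 ≈ 0.8.
R = 162 + 0.8 × (142 − 162) = 146 → 146
G = 162 + 0.8 × (68 − 162) = 86.8 → 87
B = 106 + 0.8 × (173 − 106) = 159.6 → 160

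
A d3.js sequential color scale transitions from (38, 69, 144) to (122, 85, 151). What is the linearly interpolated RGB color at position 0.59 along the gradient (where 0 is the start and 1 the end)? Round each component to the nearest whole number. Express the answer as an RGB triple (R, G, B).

R = 38 + 0.59 × (122 − 38) = 38 + 0.59 × 84 = 87.56 → 88
G = 69 + 0.59 × (85 − 69) = 69 + 0.59 × 16 = 78.44 → 78
B = 144 + 0.59 × (151 − 144) = 144 + 0.59 × 7 = 148.13 → 148
So the blended color is (88, 78, 148), about #584e94.

(88, 78, 148)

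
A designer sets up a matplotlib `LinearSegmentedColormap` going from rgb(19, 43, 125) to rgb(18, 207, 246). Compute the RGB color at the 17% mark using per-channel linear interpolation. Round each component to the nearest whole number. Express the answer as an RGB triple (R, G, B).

(19, 71, 146)

17% corresponds to t = 0.17.
R = 19 + 0.17 × (18 − 19) = 19 + 0.17 × -1 = 18.83 → 19
G = 43 + 0.17 × (207 − 43) = 43 + 0.17 × 164 = 70.88 → 71
B = 125 + 0.17 × (246 − 125) = 125 + 0.17 × 121 = 145.57 → 146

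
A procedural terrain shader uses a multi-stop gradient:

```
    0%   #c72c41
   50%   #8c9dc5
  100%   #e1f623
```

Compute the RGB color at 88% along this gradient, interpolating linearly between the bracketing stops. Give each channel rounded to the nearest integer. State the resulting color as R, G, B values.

(205, 225, 74)

88% lies between the 50% and 100% stops, so the local fraction is t = (88 − 50)/(100 − 50) = 38/50 ≈ 0.76.
#8c9dc5 → (140, 157, 197); #e1f623 → (225, 246, 35).
R = 140 + 0.76 × (225 − 140) = 204.6 → 205
G = 157 + 0.76 × (246 − 157) = 224.64 → 225
B = 197 + 0.76 × (35 − 197) = 73.88 → 74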